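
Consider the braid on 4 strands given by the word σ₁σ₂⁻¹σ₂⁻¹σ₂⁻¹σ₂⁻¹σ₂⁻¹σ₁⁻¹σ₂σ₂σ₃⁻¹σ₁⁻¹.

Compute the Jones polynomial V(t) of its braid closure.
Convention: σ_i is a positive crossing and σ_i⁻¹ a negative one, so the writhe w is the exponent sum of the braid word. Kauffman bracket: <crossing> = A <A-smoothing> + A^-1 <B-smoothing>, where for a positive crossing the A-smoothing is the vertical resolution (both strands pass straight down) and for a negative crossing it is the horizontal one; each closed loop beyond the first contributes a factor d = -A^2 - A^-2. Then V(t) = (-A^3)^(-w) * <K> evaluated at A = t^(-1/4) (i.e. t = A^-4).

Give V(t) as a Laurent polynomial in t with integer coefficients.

t^-1 + t^-3 - t^-4

Derivation:
The presented braid s1 s2^-1 s2^-1 s2^-1 s2^-1 s2^-1 s1^-1 s2 s2 s3^-1 s1^-1 on 4 strands reduces by inverse Markov moves (closure unchanged at each step):
  Deconjugate: the word is γ·β·γ⁻¹ with γ = s1 (prefix) and γ⁻¹ = s1^-1 (suffix); strip both.
  Destabilize: the word has the form β·s3^-1 where s3^-1 occurs only as the final letter (β ∈ B_3); drop it and the last strand → 3 strands.
  Deconjugate: the word is γ·β·γ⁻¹ with γ = s2^-1 s2^-1 (prefix) and γ⁻¹ = s2 s2 (suffix); strip both.
Reduced to β = s2^-1 s2^-1 s2^-1 s1^-1 on 3 strands, 4 crossings.
Compute on β:
Braid: s2^-1 s2^-1 s2^-1 s1^-1 on 3 strands, 4 crossings.
Writhe w = (#positive) - (#negative) = 0 - 4 = -4.
Computing the Kauffman bracket via state sum. There are 2^4 = 16 states.
For each crossing: s=0 is the vertical smoothing, s=1 horizontal. Crossing k contributes A^(sign_k * (1 - 2*s_k)); loop factor d = -A^2 - A^-2.
  state 0000: A-exp=-4, loops=3, term = A^-4 * d^2
  state 0001: A-exp=-2, loops=2, term = A^-2 * d^1
  state 0010: A-exp=-2, loops=2, term = A^-2 * d^1
  state 0011: A-exp=+0, loops=1, term = A^0 * d^0
  state 0100: A-exp=-2, loops=2, term = A^-2 * d^1
  state 0101: A-exp=+0, loops=1, term = A^0 * d^0
  state 0110: A-exp=+0, loops=3, term = A^0 * d^2
  state 0111: A-exp=+2, loops=2, term = A^2 * d^1
  state 1000: A-exp=-2, loops=2, term = A^-2 * d^1
  state 1001: A-exp=+0, loops=1, term = A^0 * d^0
  state 1010: A-exp=+0, loops=3, term = A^0 * d^2
  state 1011: A-exp=+2, loops=2, term = A^2 * d^1
  state 1100: A-exp=+0, loops=3, term = A^0 * d^2
  state 1101: A-exp=+2, loops=2, term = A^2 * d^1
  state 1110: A-exp=+2, loops=4, term = A^2 * d^3
  state 1111: A-exp=+4, loops=3, term = A^4 * d^2
Collect the terms by A-exponent (count of states per loop number):
Powers of d = -A^2 - A^-2: d^2 = A^4 + 2 + A^-4; d^3 = -A^6 - 3*A^2 - 3*A^-2 - A^-6.
  A^4 * (d^2) = A^8 + 2*A^4 + 1
  A^2 * (3*d + d^3) = -A^8 - 6*A^4 - 6 - A^-4
  A^0 * (3 + 3*d^2) = 3*A^4 + 9 + 3*A^-4
  A^-2 * (4*d) = -4 - 4*A^-4
  A^-4 * (d^2) = 1 + 2*A^-4 + A^-8
Summing the groups: <K> = -A^4 + 1 + A^-8
Normalise by the writhe: (-A^3)^(-w) = (-A^3)^(4) = A^12, so f(A) = A^12 * <K> = -A^16 + A^12 + A^4.
Substitute A = t^(-1/4), i.e. A^e → t^(-e/4): V(t) = t^-1 + t^-3 - t^-4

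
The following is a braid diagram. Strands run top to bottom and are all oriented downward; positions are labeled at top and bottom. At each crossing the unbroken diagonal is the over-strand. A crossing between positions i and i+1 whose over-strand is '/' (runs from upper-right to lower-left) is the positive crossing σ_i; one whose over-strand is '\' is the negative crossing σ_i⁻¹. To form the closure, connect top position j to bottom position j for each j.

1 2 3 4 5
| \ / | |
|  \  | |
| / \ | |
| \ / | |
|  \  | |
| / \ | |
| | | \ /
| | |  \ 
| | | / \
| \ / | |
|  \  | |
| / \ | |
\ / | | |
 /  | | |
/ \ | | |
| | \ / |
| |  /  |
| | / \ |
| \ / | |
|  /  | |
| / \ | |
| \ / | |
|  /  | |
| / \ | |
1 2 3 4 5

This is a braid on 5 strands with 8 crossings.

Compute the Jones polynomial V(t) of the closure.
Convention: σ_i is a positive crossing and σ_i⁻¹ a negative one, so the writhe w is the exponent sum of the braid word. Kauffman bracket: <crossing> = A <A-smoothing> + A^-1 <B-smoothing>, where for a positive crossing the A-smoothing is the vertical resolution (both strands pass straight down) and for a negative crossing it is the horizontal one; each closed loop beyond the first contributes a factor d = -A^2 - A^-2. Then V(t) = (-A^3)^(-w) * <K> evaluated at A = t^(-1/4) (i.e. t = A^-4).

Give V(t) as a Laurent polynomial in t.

1

Derivation:
Reading the diagram top to bottom ('/'-over between positions i,i+1 = s_i, '\'-over = s_i^-1): braid word = s2^-1 s2^-1 s4^-1 s2^-1 s1 s3 s2 s2.
The presented braid s2^-1 s2^-1 s4^-1 s2^-1 s1 s3 s2 s2 on 5 strands reduces by inverse Markov moves (closure unchanged at each step):
  Deconjugate: the word is γ·β·γ⁻¹ with γ = s2^-1 (prefix) and γ⁻¹ = s2 (suffix); strip both.
  Deconjugate: the word is γ·β·γ⁻¹ with γ = s2^-1 (prefix) and γ⁻¹ = s2 (suffix); strip both.
Reduced to β = s4^-1 s2^-1 s1 s3 on 5 strands, 4 crossings.
Compute on β:
Braid: s4^-1 s2^-1 s1 s3 on 5 strands, 4 crossings.
Writhe w = (#positive) - (#negative) = 2 - 2 = 0.
Computing the Kauffman bracket via state sum. There are 2^4 = 16 states.
For each crossing: s=0 is the vertical smoothing, s=1 horizontal. Crossing k contributes A^(sign_k * (1 - 2*s_k)); loop factor d = -A^2 - A^-2.
  state 0000: A-exp=+0, loops=5, term = A^0 * d^4
  state 0001: A-exp=-2, loops=4, term = A^-2 * d^3
  state 0010: A-exp=-2, loops=4, term = A^-2 * d^3
  state 0011: A-exp=-4, loops=3, term = A^-4 * d^2
  state 0100: A-exp=+2, loops=4, term = A^2 * d^3
  state 0101: A-exp=+0, loops=3, term = A^0 * d^2
  state 0110: A-exp=+0, loops=3, term = A^0 * d^2
  state 0111: A-exp=-2, loops=2, term = A^-2 * d^1
  state 1000: A-exp=+2, loops=4, term = A^2 * d^3
  state 1001: A-exp=+0, loops=3, term = A^0 * d^2
  state 1010: A-exp=+0, loops=3, term = A^0 * d^2
  state 1011: A-exp=-2, loops=2, term = A^-2 * d^1
  state 1100: A-exp=+4, loops=3, term = A^4 * d^2
  state 1101: A-exp=+2, loops=2, term = A^2 * d^1
  state 1110: A-exp=+2, loops=2, term = A^2 * d^1
  state 1111: A-exp=+0, loops=1, term = A^0 * d^0
Collect the terms by A-exponent (count of states per loop number):
Powers of d = -A^2 - A^-2: d^2 = A^4 + 2 + A^-4; d^3 = -A^6 - 3*A^2 - 3*A^-2 - A^-6; d^4 = A^8 + 4*A^4 + 6 + 4*A^-4 + A^-8.
  A^4 * (d^2) = A^8 + 2*A^4 + 1
  A^2 * (2*d + 2*d^3) = -2*A^8 - 8*A^4 - 8 - 2*A^-4
  A^0 * (1 + 4*d^2 + d^4) = A^8 + 8*A^4 + 15 + 8*A^-4 + A^-8
  A^-2 * (2*d + 2*d^3) = -2*A^4 - 8 - 8*A^-4 - 2*A^-8
  A^-4 * (d^2) = 1 + 2*A^-4 + A^-8
Summing the groups: <K> = 1
Normalise by the writhe: (-A^3)^(-w) = (-A^3)^(0) = 1, so f(A) = 1 * <K> = 1.
Substitute A = t^(-1/4), i.e. A^e → t^(-e/4): V(t) = 1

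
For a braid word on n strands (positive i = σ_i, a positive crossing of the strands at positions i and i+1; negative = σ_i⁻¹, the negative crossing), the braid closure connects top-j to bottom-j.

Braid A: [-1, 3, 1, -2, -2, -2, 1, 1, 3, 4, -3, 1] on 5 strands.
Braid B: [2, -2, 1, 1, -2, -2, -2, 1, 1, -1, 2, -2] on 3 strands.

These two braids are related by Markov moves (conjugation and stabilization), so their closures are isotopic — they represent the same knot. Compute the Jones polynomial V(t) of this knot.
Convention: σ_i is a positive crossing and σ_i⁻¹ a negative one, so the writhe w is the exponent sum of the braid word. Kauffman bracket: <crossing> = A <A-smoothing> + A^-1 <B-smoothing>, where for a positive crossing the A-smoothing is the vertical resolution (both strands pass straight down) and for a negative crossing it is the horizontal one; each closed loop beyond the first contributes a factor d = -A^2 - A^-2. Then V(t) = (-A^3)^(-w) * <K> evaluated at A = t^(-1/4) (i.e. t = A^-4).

-t^3 + t^2 - t + 3 - t^-1 + t^-2 - t^-3

Derivation:
Markov-equivalent braids have isotopic closures, hence identical knot invariants. Strip the Markov moves from each word to reach a common short braid β, then compute V(t) once on β.
Braid A: s1^-1 s3 s1 s2^-1 s2^-1 s2^-1 s1 s1 s3 s4 s3^-1 s1 on 5 strands reduces by inverse Markov moves (closure unchanged at each step):
  Deconjugate: the word is γ·β·γ⁻¹ with γ = s1^-1 s3 (prefix) and γ⁻¹ = s3^-1 s1 (suffix); strip both.
  Destabilize: the word has the form β·s4 where s4 occurs only as the final letter (β ∈ B_4); drop it and the last strand → 4 strands.
  Destabilize: the word has the form β·s3 where s3 occurs only as the final letter (β ∈ B_3); drop it and the last strand → 3 strands.
Reduced to β = s1 s2^-1 s2^-1 s2^-1 s1 s1 on 3 strands, 6 crossings.
Braid B: s2 s2^-1 s1 s1 s2^-1 s2^-1 s2^-1 s1 s1 s1^-1 s2 s2^-1 on 3 strands reduces by inverse Markov moves (closure unchanged at each step):
  Deconjugate: the word is γ·β·γ⁻¹ with γ = s2 s2^-1 (prefix) and γ⁻¹ = s2 s2^-1 (suffix); strip both.
  Deconjugate: the word is γ·β·γ⁻¹ with γ = s1 (prefix) and γ⁻¹ = s1^-1 (suffix); strip both.
Reduced to β = s1 s2^-1 s2^-1 s2^-1 s1 s1 on 3 strands, 6 crossings.
Both give the same β = s1 s2^-1 s2^-1 s2^-1 s1 s1 on 3 strands, so one state sum suffices:
Braid: s1 s2^-1 s2^-1 s2^-1 s1 s1 on 3 strands, 6 crossings.
Writhe w = (#positive) - (#negative) = 3 - 3 = 0.
State-sum expansion of <K>. There are 2^6 = 64 states.
For each crossing: s=0 is the vertical smoothing, s=1 horizontal. Crossing k contributes A^(sign_k * (1 - 2*s_k)); loop factor d = -A^2 - A^-2.
Tabulate the states by total A-exponent and number of loops L (A-exp: L × count):
  A^6: L=4 ×1
  A^4: L=3 ×6
  A^2: L=2 ×12, L=4 ×3
  A^0: L=1 ×9, L=3 ×10, L=5 ×1
  A^-2: L=2 ×12, L=4 ×3
  A^-4: L=3 ×6
  A^-6: L=4 ×1
Each group contributes A^e * Σ count * d^(L-1):
Powers of d = -A^2 - A^-2: d^2 = A^4 + 2 + A^-4; d^3 = -A^6 - 3*A^2 - 3*A^-2 - A^-6; d^4 = A^8 + 4*A^4 + 6 + 4*A^-4 + A^-8.
  A^6 * (d^3) = -A^12 - 3*A^8 - 3*A^4 - 1
  A^4 * (6*d^2) = 6*A^8 + 12*A^4 + 6
  A^2 * (12*d + 3*d^3) = -3*A^8 - 21*A^4 - 21 - 3*A^-4
  A^0 * (9 + 10*d^2 + d^4) = A^8 + 14*A^4 + 35 + 14*A^-4 + A^-8
  A^-2 * (12*d + 3*d^3) = -3*A^4 - 21 - 21*A^-4 - 3*A^-8
  A^-4 * (6*d^2) = 6 + 12*A^-4 + 6*A^-8
  A^-6 * (d^3) = -1 - 3*A^-4 - 3*A^-8 - A^-12
Summing the groups: <K> = -A^12 + A^8 - A^4 + 3 - A^-4 + A^-8 - A^-12
Normalise by the writhe: (-A^3)^(-w) = (-A^3)^(0) = 1, so f(A) = 1 * <K> = -A^12 + A^8 - A^4 + 3 - A^-4 + A^-8 - A^-12.
Substitute A = t^(-1/4), i.e. A^e → t^(-e/4): V(t) = -t^3 + t^2 - t + 3 - t^-1 + t^-2 - t^-3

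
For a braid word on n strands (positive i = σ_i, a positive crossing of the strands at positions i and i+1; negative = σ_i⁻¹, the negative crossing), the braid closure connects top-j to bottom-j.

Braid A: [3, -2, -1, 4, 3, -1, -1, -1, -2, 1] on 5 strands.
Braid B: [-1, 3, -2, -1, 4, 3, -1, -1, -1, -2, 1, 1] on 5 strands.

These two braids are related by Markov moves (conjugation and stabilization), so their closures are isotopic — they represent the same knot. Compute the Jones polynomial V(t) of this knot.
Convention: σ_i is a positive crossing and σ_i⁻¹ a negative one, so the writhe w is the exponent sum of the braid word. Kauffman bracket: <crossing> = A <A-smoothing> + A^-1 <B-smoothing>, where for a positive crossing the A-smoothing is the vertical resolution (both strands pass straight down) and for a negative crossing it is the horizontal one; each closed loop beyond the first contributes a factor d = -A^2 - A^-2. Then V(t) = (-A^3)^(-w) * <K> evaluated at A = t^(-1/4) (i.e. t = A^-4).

t - 1 + 3*t^-1 - 4*t^-2 + 4*t^-3 - 4*t^-4 + 3*t^-5 - 2*t^-6 + t^-7

Derivation:
Markov-equivalent braids have isotopic closures, hence identical knot invariants. Strip the Markov moves from each word to reach a common short braid β, then compute V(t) once on β.
Braid A: s3 s2^-1 s1^-1 s4 s3 s1^-1 s1^-1 s1^-1 s2^-1 s1 on 5 strands has no conjugating prefix/suffix or stabilization to strip; take β = s3 s2^-1 s1^-1 s4 s3 s1^-1 s1^-1 s1^-1 s2^-1 s1.
Braid B: s1^-1 s3 s2^-1 s1^-1 s4 s3 s1^-1 s1^-1 s1^-1 s2^-1 s1 s1 on 5 strands reduces by inverse Markov moves (closure unchanged at each step):
  Deconjugate: the word is γ·β·γ⁻¹ with γ = s1^-1 (prefix) and γ⁻¹ = s1 (suffix); strip both.
Reduced to β = s3 s2^-1 s1^-1 s4 s3 s1^-1 s1^-1 s1^-1 s2^-1 s1 on 5 strands, 10 crossings.
Both give the same β = s3 s2^-1 s1^-1 s4 s3 s1^-1 s1^-1 s1^-1 s2^-1 s1 on 5 strands, so one state sum suffices:
Braid: s3 s2^-1 s1^-1 s4 s3 s1^-1 s1^-1 s1^-1 s2^-1 s1 on 5 strands, 10 crossings.
Writhe w = (#positive) - (#negative) = 4 - 6 = -2.
State-sum expansion of <K>. There are 2^10 = 1024 states.
Each crossing splits two ways (0=vertical, 1=horizontal). The state's weight is A^(#A-smoothings - #B-smoothings) * d^(loops - 1).
Tabulate the states by total A-exponent and number of loops L (A-exp: L × count):
  A^10: L=7 ×1
  A^8: L=6 ×10
  A^6: L=5 ×42, L=7 ×3
  A^4: L=4 ×95, L=6 ×24, L=8 ×1
  A^2: L=3 ×124, L=5 ×76, L=7 ×10
  A^0: L=2 ×90, L=4 ×126, L=6 ×35, L=8 ×1
  A^-2: L=1 ×28, L=3 ×116, L=5 ×61, L=7 ×5
  A^-4: L=2 ×50, L=4 ×60, L=6 ×10
  A^-6: L=1 ×5, L=3 ×29, L=5 ×11
  A^-8: L=2 ×4, L=4 ×6
  A^-10: L=3 ×1
Each group contributes A^e * Σ count * d^(L-1):
Powers of d = -A^2 - A^-2: d^2 = A^4 + 2 + A^-4; d^3 = -A^6 - 3*A^2 - 3*A^-2 - A^-6; d^4 = A^8 + 4*A^4 + 6 + 4*A^-4 + A^-8; d^5 = -A^10 - 5*A^6 - 10*A^2 - 10*A^-2 - 5*A^-6 - A^-10; d^6 = A^12 + 6*A^8 + 15*A^4 + 20 + 15*A^-4 + 6*A^-8 + A^-12; d^7 = -A^14 - 7*A^10 - 21*A^6 - 35*A^2 - 35*A^-2 - 21*A^-6 - 7*A^-10 - A^-14.
  A^10 * (d^6) = A^22 + 6*A^18 + 15*A^14 + 20*A^10 + 15*A^6 + 6*A^2 + A^-2
  A^8 * (10*d^5) = -10*A^18 - 50*A^14 - 100*A^10 - 100*A^6 - 50*A^2 - 10*A^-2
  A^6 * (42*d^4 + 3*d^6) = 3*A^18 + 60*A^14 + 213*A^10 + 312*A^6 + 213*A^2 + 60*A^-2 + 3*A^-6
  A^4 * (95*d^3 + 24*d^5 + d^7) = -A^18 - 31*A^14 - 236*A^10 - 560*A^6 - 560*A^2 - 236*A^-2 - 31*A^-6 - A^-10
  A^2 * (124*d^2 + 76*d^4 + 10*d^6) = 10*A^14 + 136*A^10 + 578*A^6 + 904*A^2 + 578*A^-2 + 136*A^-6 + 10*A^-10
  A^0 * (90*d + 126*d^3 + 35*d^5 + d^7) = -A^14 - 42*A^10 - 322*A^6 - 853*A^2 - 853*A^-2 - 322*A^-6 - 42*A^-10 - A^-14
  A^-2 * (28 + 116*d^2 + 61*d^4 + 5*d^6) = 5*A^10 + 91*A^6 + 435*A^2 + 726*A^-2 + 435*A^-6 + 91*A^-10 + 5*A^-14
  A^-4 * (50*d + 60*d^3 + 10*d^5) = -10*A^6 - 110*A^2 - 330*A^-2 - 330*A^-6 - 110*A^-10 - 10*A^-14
  A^-6 * (5 + 29*d^2 + 11*d^4) = 11*A^2 + 73*A^-2 + 129*A^-6 + 73*A^-10 + 11*A^-14
  A^-8 * (4*d + 6*d^3) = -6*A^-2 - 22*A^-6 - 22*A^-10 - 6*A^-14
  A^-10 * (d^2) = A^-6 + 2*A^-10 + A^-14
Summing the groups: <K> = A^22 - 2*A^18 + 3*A^14 - 4*A^10 + 4*A^6 - 4*A^2 + 3*A^-2 - A^-6 + A^-10
Normalise by the writhe: (-A^3)^(-w) = (-A^3)^(2) = A^6, so f(A) = A^6 * <K> = A^28 - 2*A^24 + 3*A^20 - 4*A^16 + 4*A^12 - 4*A^8 + 3*A^4 - 1 + A^-4.
Substitute A = t^(-1/4), i.e. A^e → t^(-e/4): V(t) = t - 1 + 3*t^-1 - 4*t^-2 + 4*t^-3 - 4*t^-4 + 3*t^-5 - 2*t^-6 + t^-7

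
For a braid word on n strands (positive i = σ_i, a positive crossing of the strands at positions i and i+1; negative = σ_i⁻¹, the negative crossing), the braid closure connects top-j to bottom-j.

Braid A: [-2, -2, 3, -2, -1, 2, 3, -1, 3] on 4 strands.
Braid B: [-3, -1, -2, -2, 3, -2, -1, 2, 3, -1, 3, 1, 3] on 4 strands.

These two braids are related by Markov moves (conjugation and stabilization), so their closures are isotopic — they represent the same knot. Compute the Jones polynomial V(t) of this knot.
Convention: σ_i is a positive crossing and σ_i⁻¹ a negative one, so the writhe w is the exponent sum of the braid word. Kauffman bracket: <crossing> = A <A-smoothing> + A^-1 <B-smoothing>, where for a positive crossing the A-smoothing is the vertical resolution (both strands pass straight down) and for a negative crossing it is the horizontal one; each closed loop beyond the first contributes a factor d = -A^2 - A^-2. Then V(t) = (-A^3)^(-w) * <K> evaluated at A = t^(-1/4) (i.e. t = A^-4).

-t^3 + 2*t^2 - 3*t + 5 - 4*t^-1 + 4*t^-2 - 3*t^-3 + 2*t^-4 - t^-5

Derivation:
Markov-equivalent braids have isotopic closures, hence identical knot invariants. Strip the Markov moves from each word to reach a common short braid β, then compute V(t) once on β.
Braid A: s2^-1 s2^-1 s3 s2^-1 s1^-1 s2 s3 s1^-1 s3 on 4 strands has no conjugating prefix/suffix or stabilization to strip; take β = s2^-1 s2^-1 s3 s2^-1 s1^-1 s2 s3 s1^-1 s3.
Braid B: s3^-1 s1^-1 s2^-1 s2^-1 s3 s2^-1 s1^-1 s2 s3 s1^-1 s3 s1 s3 on 4 strands reduces by inverse Markov moves (closure unchanged at each step):
  Deconjugate: the word is γ·β·γ⁻¹ with γ = s3^-1 s1^-1 (prefix) and γ⁻¹ = s1 s3 (suffix); strip both.
Reduced to β = s2^-1 s2^-1 s3 s2^-1 s1^-1 s2 s3 s1^-1 s3 on 4 strands, 9 crossings.
Both give the same β = s2^-1 s2^-1 s3 s2^-1 s1^-1 s2 s3 s1^-1 s3 on 4 strands, so one state sum suffices:
Braid: s2^-1 s2^-1 s3 s2^-1 s1^-1 s2 s3 s1^-1 s3 on 4 strands, 9 crossings.
Writhe w = (#positive) - (#negative) = 4 - 5 = -1.
Enumerate smoothing states for the bracket polynomial. There are 2^9 = 512 states.
Smooth each crossing (0=||, 1=⌣⌢); contribution A^(Σ sign_k(1-2s_k)) * d^(L-1).
Tabulate the states by total A-exponent and number of loops L (A-exp: L × count):
  A^9: L=5 ×1
  A^7: L=4 ×9
  A^5: L=3 ×32, L=5 ×4
  A^3: L=2 ×55, L=4 ×28, L=6 ×1
  A^1: L=1 ×39, L=3 ×77, L=5 ×10
  A^-1: L=2 ×87, L=4 ×38, L=6 ×1
  A^-3: L=1 ×14, L=3 ×64, L=5 ×6
  A^-5: L=2 ×17, L=4 ×19
  A^-7: L=3 ×7, L=5 ×2
  A^-9: L=4 ×1
Each group contributes A^e * Σ count * d^(L-1):
Powers of d = -A^2 - A^-2: d^2 = A^4 + 2 + A^-4; d^3 = -A^6 - 3*A^2 - 3*A^-2 - A^-6; d^4 = A^8 + 4*A^4 + 6 + 4*A^-4 + A^-8; d^5 = -A^10 - 5*A^6 - 10*A^2 - 10*A^-2 - 5*A^-6 - A^-10.
  A^9 * (d^4) = A^17 + 4*A^13 + 6*A^9 + 4*A^5 + A
  A^7 * (9*d^3) = -9*A^13 - 27*A^9 - 27*A^5 - 9*A
  A^5 * (32*d^2 + 4*d^4) = 4*A^13 + 48*A^9 + 88*A^5 + 48*A + 4*A^-3
  A^3 * (55*d + 28*d^3 + d^5) = -A^13 - 33*A^9 - 149*A^5 - 149*A - 33*A^-3 - A^-7
  A^1 * (39 + 77*d^2 + 10*d^4) = 10*A^9 + 117*A^5 + 253*A + 117*A^-3 + 10*A^-7
  A^-1 * (87*d + 38*d^3 + d^5) = -A^9 - 43*A^5 - 211*A - 211*A^-3 - 43*A^-7 - A^-11
  A^-3 * (14 + 64*d^2 + 6*d^4) = 6*A^5 + 88*A + 178*A^-3 + 88*A^-7 + 6*A^-11
  A^-5 * (17*d + 19*d^3) = -19*A - 74*A^-3 - 74*A^-7 - 19*A^-11
  A^-7 * (7*d^2 + 2*d^4) = 2*A + 15*A^-3 + 26*A^-7 + 15*A^-11 + 2*A^-15
  A^-9 * (d^3) = -A^-3 - 3*A^-7 - 3*A^-11 - A^-15
Summing the groups: <K> = A^17 - 2*A^13 + 3*A^9 - 4*A^5 + 4*A - 5*A^-3 + 3*A^-7 - 2*A^-11 + A^-15
Normalise by the writhe: (-A^3)^(-w) = (-A^3)^(1) = -A^3, so f(A) = -A^3 * <K> = -A^20 + 2*A^16 - 3*A^12 + 4*A^8 - 4*A^4 + 5 - 3*A^-4 + 2*A^-8 - A^-12.
Substitute A = t^(-1/4), i.e. A^e → t^(-e/4): V(t) = -t^3 + 2*t^2 - 3*t + 5 - 4*t^-1 + 4*t^-2 - 3*t^-3 + 2*t^-4 - t^-5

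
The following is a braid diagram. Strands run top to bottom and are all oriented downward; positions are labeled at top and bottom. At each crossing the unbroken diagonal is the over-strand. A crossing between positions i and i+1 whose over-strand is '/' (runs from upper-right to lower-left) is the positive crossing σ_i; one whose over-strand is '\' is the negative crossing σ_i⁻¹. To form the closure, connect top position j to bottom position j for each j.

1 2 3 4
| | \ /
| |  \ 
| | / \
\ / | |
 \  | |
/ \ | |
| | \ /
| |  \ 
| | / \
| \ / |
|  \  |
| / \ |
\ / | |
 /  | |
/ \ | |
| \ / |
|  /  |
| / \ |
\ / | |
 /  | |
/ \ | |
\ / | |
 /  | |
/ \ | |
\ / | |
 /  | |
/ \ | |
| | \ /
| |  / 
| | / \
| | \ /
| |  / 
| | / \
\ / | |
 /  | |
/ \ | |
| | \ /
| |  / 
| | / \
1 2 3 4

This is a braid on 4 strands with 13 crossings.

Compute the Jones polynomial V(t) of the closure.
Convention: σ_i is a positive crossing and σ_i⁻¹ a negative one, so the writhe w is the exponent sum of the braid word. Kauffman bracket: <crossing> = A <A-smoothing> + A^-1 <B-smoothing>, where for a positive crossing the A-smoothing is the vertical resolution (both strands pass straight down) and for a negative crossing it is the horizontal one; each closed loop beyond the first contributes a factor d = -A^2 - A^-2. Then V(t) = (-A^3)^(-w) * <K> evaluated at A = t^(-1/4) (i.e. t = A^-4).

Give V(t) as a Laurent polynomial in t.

-t^4 + t^3 + t

Derivation:
Reading the diagram top to bottom ('/'-over between positions i,i+1 = s_i, '\'-over = s_i^-1): braid word = s3^-1 s1^-1 s3^-1 s2^-1 s1 s2 s1 s1 s1 s3 s3 s1 s3.
The presented braid s3^-1 s1^-1 s3^-1 s2^-1 s1 s2 s1 s1 s1 s3 s3 s1 s3 on 4 strands reduces by inverse Markov moves (closure unchanged at each step):
  Deconjugate: the word is γ·β·γ⁻¹ with γ = s3^-1 s1^-1 (prefix) and γ⁻¹ = s1 s3 (suffix); strip both.
  Deconjugate: the word is γ·β·γ⁻¹ with γ = s3^-1 (prefix) and γ⁻¹ = s3 (suffix); strip both.
  Destabilize: the word has the form β·s3 where s3 occurs only as the final letter (β ∈ B_3); drop it and the last strand → 3 strands.
Reduced to β = s2^-1 s1 s2 s1 s1 s1 on 3 strands, 6 crossings.
Compute on β:
Braid: s2^-1 s1 s2 s1 s1 s1 on 3 strands, 6 crossings.
Writhe w = (#positive) - (#negative) = 5 - 1 = 4.
Enumerate smoothing states for the bracket polynomial. There are 2^6 = 64 states.
For each crossing: s=0 is the vertical smoothing, s=1 horizontal. Crossing k contributes A^(sign_k * (1 - 2*s_k)); loop factor d = -A^2 - A^-2.
Tabulate the states by total A-exponent and number of loops L (A-exp: L × count):
  A^6: L=2 ×1
  A^4: L=1 ×4, L=3 ×2
  A^2: L=2 ×15
  A^0: L=1 ×7, L=3 ×13
  A^-2: L=2 ×9, L=4 ×6
  A^-4: L=3 ×5, L=5 ×1
  A^-6: L=4 ×1
Each group contributes A^e * Σ count * d^(L-1):
Powers of d = -A^2 - A^-2: d^2 = A^4 + 2 + A^-4; d^3 = -A^6 - 3*A^2 - 3*A^-2 - A^-6; d^4 = A^8 + 4*A^4 + 6 + 4*A^-4 + A^-8.
  A^6 * (d) = -A^8 - A^4
  A^4 * (4 + 2*d^2) = 2*A^8 + 8*A^4 + 2
  A^2 * (15*d) = -15*A^4 - 15
  A^0 * (7 + 13*d^2) = 13*A^4 + 33 + 13*A^-4
  A^-2 * (9*d + 6*d^3) = -6*A^4 - 27 - 27*A^-4 - 6*A^-8
  A^-4 * (5*d^2 + d^4) = A^4 + 9 + 16*A^-4 + 9*A^-8 + A^-12
  A^-6 * (d^3) = -1 - 3*A^-4 - 3*A^-8 - A^-12
Summing the groups: <K> = A^8 + 1 - A^-4
Normalise by the writhe: (-A^3)^(-w) = (-A^3)^(-4) = A^-12, so f(A) = A^-12 * <K> = A^-4 + A^-12 - A^-16.
Substitute A = t^(-1/4), i.e. A^e → t^(-e/4): V(t) = -t^4 + t^3 + t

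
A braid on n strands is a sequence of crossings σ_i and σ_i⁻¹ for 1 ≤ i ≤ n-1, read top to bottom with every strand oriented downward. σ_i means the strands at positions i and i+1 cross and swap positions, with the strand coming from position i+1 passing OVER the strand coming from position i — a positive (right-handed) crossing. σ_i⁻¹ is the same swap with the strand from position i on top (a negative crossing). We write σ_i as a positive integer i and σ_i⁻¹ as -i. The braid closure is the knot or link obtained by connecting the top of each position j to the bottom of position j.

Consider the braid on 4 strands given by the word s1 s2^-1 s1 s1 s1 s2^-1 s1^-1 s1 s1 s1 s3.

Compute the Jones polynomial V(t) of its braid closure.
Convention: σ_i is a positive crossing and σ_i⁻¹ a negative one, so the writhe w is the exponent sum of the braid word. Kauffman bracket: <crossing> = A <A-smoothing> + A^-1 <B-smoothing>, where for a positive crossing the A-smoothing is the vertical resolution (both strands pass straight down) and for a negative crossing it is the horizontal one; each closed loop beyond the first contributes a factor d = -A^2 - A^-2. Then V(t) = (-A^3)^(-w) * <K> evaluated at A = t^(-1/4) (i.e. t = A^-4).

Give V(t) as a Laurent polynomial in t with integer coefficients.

t^8 - 2*t^7 + 3*t^6 - 4*t^5 + 3*t^4 - 3*t^3 + 3*t^2 - t + 1

Derivation:
The presented braid s1 s2^-1 s1 s1 s1 s2^-1 s1^-1 s1 s1 s1 s3 on 4 strands reduces by inverse Markov moves (closure unchanged at each step):
  Destabilize: the word has the form β·s3 where s3 occurs only as the final letter (β ∈ B_3); drop it and the last strand → 3 strands.
Reduced to β = s1 s2^-1 s1 s1 s1 s2^-1 s1^-1 s1 s1 s1 on 3 strands, 10 crossings.
Compute on β:
First cancel adjacent σ_i σ_i⁻¹ pairs (Reidemeister II — same braid, same closure): s1 s2^-1 s1 s1 s1 s2^-1 s1^-1 s1 s1 s1 → s1 s2^-1 s1 s1 s1 s2^-1 s1 s1.
Braid: s1 s2^-1 s1 s1 s1 s2^-1 s1 s1 on 3 strands, 8 crossings.
Writhe w = (#positive) - (#negative) = 6 - 2 = 4.
Enumerate smoothing states for the bracket polynomial. There are 2^8 = 256 states.
Each crossing splits two ways (0=vertical, 1=horizontal). The state's weight is A^(#A-smoothings - #B-smoothings) * d^(loops - 1).
Tabulate the states by total A-exponent and number of loops L (A-exp: L × count):
  A^8: L=3 ×1
  A^6: L=2 ×8
  A^4: L=1 ×21, L=3 ×7
  A^2: L=2 ×54, L=4 ×2
  A^0: L=3 ×70
  A^-2: L=4 ×56
  A^-4: L=5 ×28
  A^-6: L=6 ×8
  A^-8: L=7 ×1
Each group contributes A^e * Σ count * d^(L-1):
Powers of d = -A^2 - A^-2: d^2 = A^4 + 2 + A^-4; d^3 = -A^6 - 3*A^2 - 3*A^-2 - A^-6; d^4 = A^8 + 4*A^4 + 6 + 4*A^-4 + A^-8; d^5 = -A^10 - 5*A^6 - 10*A^2 - 10*A^-2 - 5*A^-6 - A^-10; d^6 = A^12 + 6*A^8 + 15*A^4 + 20 + 15*A^-4 + 6*A^-8 + A^-12.
  A^8 * (d^2) = A^12 + 2*A^8 + A^4
  A^6 * (8*d) = -8*A^8 - 8*A^4
  A^4 * (21 + 7*d^2) = 7*A^8 + 35*A^4 + 7
  A^2 * (54*d + 2*d^3) = -2*A^8 - 60*A^4 - 60 - 2*A^-4
  A^0 * (70*d^2) = 70*A^4 + 140 + 70*A^-4
  A^-2 * (56*d^3) = -56*A^4 - 168 - 168*A^-4 - 56*A^-8
  A^-4 * (28*d^4) = 28*A^4 + 112 + 168*A^-4 + 112*A^-8 + 28*A^-12
  A^-6 * (8*d^5) = -8*A^4 - 40 - 80*A^-4 - 80*A^-8 - 40*A^-12 - 8*A^-16
  A^-8 * (d^6) = A^4 + 6 + 15*A^-4 + 20*A^-8 + 15*A^-12 + 6*A^-16 + A^-20
Summing the groups: <K> = A^12 - A^8 + 3*A^4 - 3 + 3*A^-4 - 4*A^-8 + 3*A^-12 - 2*A^-16 + A^-20
Normalise by the writhe: (-A^3)^(-w) = (-A^3)^(-4) = A^-12, so f(A) = A^-12 * <K> = 1 - A^-4 + 3*A^-8 - 3*A^-12 + 3*A^-16 - 4*A^-20 + 3*A^-24 - 2*A^-28 + A^-32.
Substitute A = t^(-1/4), i.e. A^e → t^(-e/4): V(t) = t^8 - 2*t^7 + 3*t^6 - 4*t^5 + 3*t^4 - 3*t^3 + 3*t^2 - t + 1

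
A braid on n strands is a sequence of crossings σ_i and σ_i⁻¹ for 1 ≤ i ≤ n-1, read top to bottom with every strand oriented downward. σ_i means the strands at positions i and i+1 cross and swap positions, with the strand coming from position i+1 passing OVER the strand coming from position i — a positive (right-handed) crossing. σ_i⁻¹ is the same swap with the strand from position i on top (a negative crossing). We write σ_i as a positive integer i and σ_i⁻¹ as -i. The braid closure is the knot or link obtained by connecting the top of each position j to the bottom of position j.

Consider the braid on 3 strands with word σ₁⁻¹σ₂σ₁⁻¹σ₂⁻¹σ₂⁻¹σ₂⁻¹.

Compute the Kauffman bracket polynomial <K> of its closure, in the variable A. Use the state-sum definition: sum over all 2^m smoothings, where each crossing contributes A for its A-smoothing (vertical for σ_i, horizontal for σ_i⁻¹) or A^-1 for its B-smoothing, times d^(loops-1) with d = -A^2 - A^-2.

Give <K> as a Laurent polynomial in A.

-A^12 + A^8 - A^4 + 2 - A^-4 + A^-8

Derivation:
Braid: s1^-1 s2 s1^-1 s2^-1 s2^-1 s2^-1 on 3 strands, 6 crossings.
Writhe w = (#positive) - (#negative) = 1 - 5 = -4.
Enumerate smoothing states for the bracket polynomial. There are 2^6 = 64 states.
Each crossing splits two ways (0=vertical, 1=horizontal). The state's weight is A^(#A-smoothings - #B-smoothings) * d^(loops - 1).
Tabulate the states by total A-exponent and number of loops L (A-exp: L × count):
  A^6: L=4 ×1
  A^4: L=3 ×6
  A^2: L=2 ×12, L=4 ×3
  A^0: L=1 ×9, L=3 ×10, L=5 ×1
  A^-2: L=2 ×12, L=4 ×3
  A^-4: L=1 ×2, L=3 ×4
  A^-6: L=2 ×1
Each group contributes A^e * Σ count * d^(L-1):
Powers of d = -A^2 - A^-2: d^2 = A^4 + 2 + A^-4; d^3 = -A^6 - 3*A^2 - 3*A^-2 - A^-6; d^4 = A^8 + 4*A^4 + 6 + 4*A^-4 + A^-8.
  A^6 * (d^3) = -A^12 - 3*A^8 - 3*A^4 - 1
  A^4 * (6*d^2) = 6*A^8 + 12*A^4 + 6
  A^2 * (12*d + 3*d^3) = -3*A^8 - 21*A^4 - 21 - 3*A^-4
  A^0 * (9 + 10*d^2 + d^4) = A^8 + 14*A^4 + 35 + 14*A^-4 + A^-8
  A^-2 * (12*d + 3*d^3) = -3*A^4 - 21 - 21*A^-4 - 3*A^-8
  A^-4 * (2 + 4*d^2) = 4 + 10*A^-4 + 4*A^-8
  A^-6 * (d) = -A^-4 - A^-8
Summing the groups: <K> = -A^12 + A^8 - A^4 + 2 - A^-4 + A^-8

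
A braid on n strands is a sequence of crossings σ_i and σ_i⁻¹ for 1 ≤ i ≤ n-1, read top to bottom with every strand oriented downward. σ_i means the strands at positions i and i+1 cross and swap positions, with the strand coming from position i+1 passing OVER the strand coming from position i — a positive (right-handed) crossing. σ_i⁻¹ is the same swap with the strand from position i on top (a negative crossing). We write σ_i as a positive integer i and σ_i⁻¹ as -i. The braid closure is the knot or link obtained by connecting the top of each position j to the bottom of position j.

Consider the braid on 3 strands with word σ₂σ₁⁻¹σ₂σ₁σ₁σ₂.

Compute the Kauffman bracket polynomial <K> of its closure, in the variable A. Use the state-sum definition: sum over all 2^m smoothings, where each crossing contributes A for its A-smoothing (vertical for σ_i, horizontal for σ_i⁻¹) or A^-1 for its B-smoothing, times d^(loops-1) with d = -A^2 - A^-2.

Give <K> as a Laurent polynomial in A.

A^8 - A^4 + 2 - A^-4 + A^-8 - A^-12

Derivation:
Braid: s2 s1^-1 s2 s1 s1 s2 on 3 strands, 6 crossings.
Writhe w = (#positive) - (#negative) = 5 - 1 = 4.
Enumerate smoothing states for the bracket polynomial. There are 2^6 = 64 states.
For each crossing: s=0 is the vertical smoothing, s=1 horizontal. Crossing k contributes A^(sign_k * (1 - 2*s_k)); loop factor d = -A^2 - A^-2.
Tabulate the states by total A-exponent and number of loops L (A-exp: L × count):
  A^6: L=2 ×1
  A^4: L=1 ×3, L=3 ×3
  A^2: L=2 ×14, L=4 ×1
  A^0: L=1 ×10, L=3 ×10
  A^-2: L=2 ×13, L=4 ×2
  A^-4: L=3 ×6
  A^-6: L=4 ×1
Each group contributes A^e * Σ count * d^(L-1):
Powers of d = -A^2 - A^-2: d^2 = A^4 + 2 + A^-4; d^3 = -A^6 - 3*A^2 - 3*A^-2 - A^-6.
  A^6 * (d) = -A^8 - A^4
  A^4 * (3 + 3*d^2) = 3*A^8 + 9*A^4 + 3
  A^2 * (14*d + d^3) = -A^8 - 17*A^4 - 17 - A^-4
  A^0 * (10 + 10*d^2) = 10*A^4 + 30 + 10*A^-4
  A^-2 * (13*d + 2*d^3) = -2*A^4 - 19 - 19*A^-4 - 2*A^-8
  A^-4 * (6*d^2) = 6 + 12*A^-4 + 6*A^-8
  A^-6 * (d^3) = -1 - 3*A^-4 - 3*A^-8 - A^-12
Summing the groups: <K> = A^8 - A^4 + 2 - A^-4 + A^-8 - A^-12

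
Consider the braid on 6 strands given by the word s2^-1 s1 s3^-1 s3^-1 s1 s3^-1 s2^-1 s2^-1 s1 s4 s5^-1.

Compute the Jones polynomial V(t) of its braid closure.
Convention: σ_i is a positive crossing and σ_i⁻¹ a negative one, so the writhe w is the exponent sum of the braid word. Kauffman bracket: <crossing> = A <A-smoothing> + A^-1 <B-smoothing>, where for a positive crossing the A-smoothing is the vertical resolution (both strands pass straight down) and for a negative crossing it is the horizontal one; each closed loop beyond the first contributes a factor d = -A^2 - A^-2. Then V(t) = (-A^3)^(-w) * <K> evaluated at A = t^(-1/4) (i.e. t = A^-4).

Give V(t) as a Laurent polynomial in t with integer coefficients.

The presented braid s2^-1 s1 s3^-1 s3^-1 s1 s3^-1 s2^-1 s2^-1 s1 s4 s5^-1 on 6 strands reduces by inverse Markov moves (closure unchanged at each step):
  Destabilize: the word has the form β·s5^-1 where s5^-1 occurs only as the final letter (β ∈ B_5); drop it and the last strand → 5 strands.
  Destabilize: the word has the form β·s4 where s4 occurs only as the final letter (β ∈ B_4); drop it and the last strand → 4 strands.
Reduced to β = s2^-1 s1 s3^-1 s3^-1 s1 s3^-1 s2^-1 s2^-1 s1 on 4 strands, 9 crossings.
Compute on β:
Braid: s2^-1 s1 s3^-1 s3^-1 s1 s3^-1 s2^-1 s2^-1 s1 on 4 strands, 9 crossings.
Writhe w = (#positive) - (#negative) = 3 - 6 = -3.
Computing the Kauffman bracket via state sum. There are 2^9 = 512 states.
Smooth each crossing (0=||, 1=⌣⌢); contribution A^(Σ sign_k(1-2s_k)) * d^(L-1).
Tabulate the states by total A-exponent and number of loops L (A-exp: L × count):
  A^9: L=6 ×1
  A^7: L=5 ×9
  A^5: L=4 ×35, L=6 ×1
  A^3: L=3 ×73, L=5 ×11
  A^1: L=2 ×81, L=4 ×44, L=6 ×1
  A^-1: L=1 ×39, L=3 ×77, L=5 ×10
  A^-3: L=2 ×55, L=4 ×28, L=6 ×1
  A^-5: L=3 ×32, L=5 ×4
  A^-7: L=4 ×9
  A^-9: L=5 ×1
Each group contributes A^e * Σ count * d^(L-1):
Powers of d = -A^2 - A^-2: d^2 = A^4 + 2 + A^-4; d^3 = -A^6 - 3*A^2 - 3*A^-2 - A^-6; d^4 = A^8 + 4*A^4 + 6 + 4*A^-4 + A^-8; d^5 = -A^10 - 5*A^6 - 10*A^2 - 10*A^-2 - 5*A^-6 - A^-10.
  A^9 * (d^5) = -A^19 - 5*A^15 - 10*A^11 - 10*A^7 - 5*A^3 - A^-1
  A^7 * (9*d^4) = 9*A^15 + 36*A^11 + 54*A^7 + 36*A^3 + 9*A^-1
  A^5 * (35*d^3 + d^5) = -A^15 - 40*A^11 - 115*A^7 - 115*A^3 - 40*A^-1 - A^-5
  A^3 * (73*d^2 + 11*d^4) = 11*A^11 + 117*A^7 + 212*A^3 + 117*A^-1 + 11*A^-5
  A^1 * (81*d + 44*d^3 + d^5) = -A^11 - 49*A^7 - 223*A^3 - 223*A^-1 - 49*A^-5 - A^-9
  A^-1 * (39 + 77*d^2 + 10*d^4) = 10*A^7 + 117*A^3 + 253*A^-1 + 117*A^-5 + 10*A^-9
  A^-3 * (55*d + 28*d^3 + d^5) = -A^7 - 33*A^3 - 149*A^-1 - 149*A^-5 - 33*A^-9 - A^-13
  A^-5 * (32*d^2 + 4*d^4) = 4*A^3 + 48*A^-1 + 88*A^-5 + 48*A^-9 + 4*A^-13
  A^-7 * (9*d^3) = -9*A^-1 - 27*A^-5 - 27*A^-9 - 9*A^-13
  A^-9 * (d^4) = A^-1 + 4*A^-5 + 6*A^-9 + 4*A^-13 + A^-17
Summing the groups: <K> = -A^19 + 3*A^15 - 4*A^11 + 6*A^7 - 7*A^3 + 6*A^-1 - 6*A^-5 + 3*A^-9 - 2*A^-13 + A^-17
Normalise by the writhe: (-A^3)^(-w) = (-A^3)^(3) = -A^9, so f(A) = -A^9 * <K> = A^28 - 3*A^24 + 4*A^20 - 6*A^16 + 7*A^12 - 6*A^8 + 6*A^4 - 3 + 2*A^-4 - A^-8.
Substitute A = t^(-1/4), i.e. A^e → t^(-e/4): V(t) = -t^2 + 2*t - 3 + 6*t^-1 - 6*t^-2 + 7*t^-3 - 6*t^-4 + 4*t^-5 - 3*t^-6 + t^-7

Answer: -t^2 + 2*t - 3 + 6*t^-1 - 6*t^-2 + 7*t^-3 - 6*t^-4 + 4*t^-5 - 3*t^-6 + t^-7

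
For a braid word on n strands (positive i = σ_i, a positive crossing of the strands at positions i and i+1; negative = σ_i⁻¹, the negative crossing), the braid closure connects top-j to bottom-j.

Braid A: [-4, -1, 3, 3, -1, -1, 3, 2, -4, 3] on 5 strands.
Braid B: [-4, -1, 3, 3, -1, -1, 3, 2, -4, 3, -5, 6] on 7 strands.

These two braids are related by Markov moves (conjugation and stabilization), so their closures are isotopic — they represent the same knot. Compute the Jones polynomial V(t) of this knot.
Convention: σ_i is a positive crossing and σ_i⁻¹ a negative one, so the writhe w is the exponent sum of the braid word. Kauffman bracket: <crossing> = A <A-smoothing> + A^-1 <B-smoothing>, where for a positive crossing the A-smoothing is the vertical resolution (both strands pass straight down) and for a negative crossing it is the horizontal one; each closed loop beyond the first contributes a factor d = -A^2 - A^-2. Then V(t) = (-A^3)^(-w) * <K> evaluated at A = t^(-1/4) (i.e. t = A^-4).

t^4 - 2*t^3 + 3*t^2 - 5*t + 6 - 5*t^-1 + 5*t^-2 - 3*t^-3 + 2*t^-4 - t^-5

Derivation:
Markov-equivalent braids have isotopic closures, hence identical knot invariants. Strip the Markov moves from each word to reach a common short braid β, then compute V(t) once on β.
Braid A: s4^-1 s1^-1 s3 s3 s1^-1 s1^-1 s3 s2 s4^-1 s3 on 5 strands has no conjugating prefix/suffix or stabilization to strip; take β = s4^-1 s1^-1 s3 s3 s1^-1 s1^-1 s3 s2 s4^-1 s3.
Braid B: s4^-1 s1^-1 s3 s3 s1^-1 s1^-1 s3 s2 s4^-1 s3 s5^-1 s6 on 7 strands reduces by inverse Markov moves (closure unchanged at each step):
  Destabilize: the word has the form β·s6 where s6 occurs only as the final letter (β ∈ B_6); drop it and the last strand → 6 strands.
  Destabilize: the word has the form β·s5^-1 where s5^-1 occurs only as the final letter (β ∈ B_5); drop it and the last strand → 5 strands.
Reduced to β = s4^-1 s1^-1 s3 s3 s1^-1 s1^-1 s3 s2 s4^-1 s3 on 5 strands, 10 crossings.
Both give the same β = s4^-1 s1^-1 s3 s3 s1^-1 s1^-1 s3 s2 s4^-1 s3 on 5 strands, so one state sum suffices:
Braid: s4^-1 s1^-1 s3 s3 s1^-1 s1^-1 s3 s2 s4^-1 s3 on 5 strands, 10 crossings.
Writhe w = (#positive) - (#negative) = 5 - 5 = 0.
State-sum expansion of <K>. There are 2^10 = 1024 states.
Each crossing splits two ways (0=vertical, 1=horizontal). The state's weight is A^(#A-smoothings - #B-smoothings) * d^(loops - 1).
Tabulate the states by total A-exponent and number of loops L (A-exp: L × count):
  A^10: L=6 ×1
  A^8: L=5 ×10
  A^6: L=4 ×41, L=6 ×4
  A^4: L=3 ×83, L=5 ×36, L=7 ×1
  A^2: L=2 ×84, L=4 ×107, L=6 ×19
  A^0: L=1 ×33, L=3 ×143, L=5 ×70, L=7 ×6
  A^-2: L=2 ×68, L=4 ×116, L=6 ×25, L=8 ×1
  A^-4: L=3 ×64, L=5 ×52, L=7 ×4
  A^-6: L=4 ×33, L=6 ×12
  A^-8: L=5 ×9, L=7 ×1
  A^-10: L=6 ×1
Each group contributes A^e * Σ count * d^(L-1):
Powers of d = -A^2 - A^-2: d^2 = A^4 + 2 + A^-4; d^3 = -A^6 - 3*A^2 - 3*A^-2 - A^-6; d^4 = A^8 + 4*A^4 + 6 + 4*A^-4 + A^-8; d^5 = -A^10 - 5*A^6 - 10*A^2 - 10*A^-2 - 5*A^-6 - A^-10; d^6 = A^12 + 6*A^8 + 15*A^4 + 20 + 15*A^-4 + 6*A^-8 + A^-12; d^7 = -A^14 - 7*A^10 - 21*A^6 - 35*A^2 - 35*A^-2 - 21*A^-6 - 7*A^-10 - A^-14.
  A^10 * (d^5) = -A^20 - 5*A^16 - 10*A^12 - 10*A^8 - 5*A^4 - 1
  A^8 * (10*d^4) = 10*A^16 + 40*A^12 + 60*A^8 + 40*A^4 + 10
  A^6 * (41*d^3 + 4*d^5) = -4*A^16 - 61*A^12 - 163*A^8 - 163*A^4 - 61 - 4*A^-4
  A^4 * (83*d^2 + 36*d^4 + d^6) = A^16 + 42*A^12 + 242*A^8 + 402*A^4 + 242 + 42*A^-4 + A^-8
  A^2 * (84*d + 107*d^3 + 19*d^5) = -19*A^12 - 202*A^8 - 595*A^4 - 595 - 202*A^-4 - 19*A^-8
  A^0 * (33 + 143*d^2 + 70*d^4 + 6*d^6) = 6*A^12 + 106*A^8 + 513*A^4 + 859 + 513*A^-4 + 106*A^-8 + 6*A^-12
  A^-2 * (68*d + 116*d^3 + 25*d^5 + d^7) = -A^12 - 32*A^8 - 262*A^4 - 701 - 701*A^-4 - 262*A^-8 - 32*A^-12 - A^-16
  A^-4 * (64*d^2 + 52*d^4 + 4*d^6) = 4*A^8 + 76*A^4 + 332 + 520*A^-4 + 332*A^-8 + 76*A^-12 + 4*A^-16
  A^-6 * (33*d^3 + 12*d^5) = -12*A^4 - 93 - 219*A^-4 - 219*A^-8 - 93*A^-12 - 12*A^-16
  A^-8 * (9*d^4 + d^6) = A^4 + 15 + 51*A^-4 + 74*A^-8 + 51*A^-12 + 15*A^-16 + A^-20
  A^-10 * (d^5) = -1 - 5*A^-4 - 10*A^-8 - 10*A^-12 - 5*A^-16 - A^-20
Summing the groups: <K> = -A^20 + 2*A^16 - 3*A^12 + 5*A^8 - 5*A^4 + 6 - 5*A^-4 + 3*A^-8 - 2*A^-12 + A^-16
Normalise by the writhe: (-A^3)^(-w) = (-A^3)^(0) = 1, so f(A) = 1 * <K> = -A^20 + 2*A^16 - 3*A^12 + 5*A^8 - 5*A^4 + 6 - 5*A^-4 + 3*A^-8 - 2*A^-12 + A^-16.
Substitute A = t^(-1/4), i.e. A^e → t^(-e/4): V(t) = t^4 - 2*t^3 + 3*t^2 - 5*t + 6 - 5*t^-1 + 5*t^-2 - 3*t^-3 + 2*t^-4 - t^-5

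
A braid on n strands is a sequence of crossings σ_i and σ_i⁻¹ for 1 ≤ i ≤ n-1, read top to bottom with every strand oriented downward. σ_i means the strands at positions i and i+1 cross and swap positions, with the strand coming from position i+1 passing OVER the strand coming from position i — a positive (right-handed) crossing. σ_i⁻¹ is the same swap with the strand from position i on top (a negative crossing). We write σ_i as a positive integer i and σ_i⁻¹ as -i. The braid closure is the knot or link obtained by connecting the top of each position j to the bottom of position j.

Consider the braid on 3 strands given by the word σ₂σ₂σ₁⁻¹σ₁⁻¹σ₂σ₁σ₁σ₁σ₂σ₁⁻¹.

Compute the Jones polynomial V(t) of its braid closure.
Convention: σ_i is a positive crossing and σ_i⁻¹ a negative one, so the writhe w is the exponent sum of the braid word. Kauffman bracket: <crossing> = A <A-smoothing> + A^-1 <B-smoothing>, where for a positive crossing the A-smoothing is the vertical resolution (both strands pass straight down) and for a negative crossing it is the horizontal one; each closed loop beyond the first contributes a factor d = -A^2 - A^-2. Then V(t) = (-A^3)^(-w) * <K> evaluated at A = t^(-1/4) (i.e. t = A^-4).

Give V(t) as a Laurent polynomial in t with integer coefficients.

Braid: s2 s2 s1^-1 s1^-1 s2 s1 s1 s1 s2 s1^-1 on 3 strands, 10 crossings.
Writhe w = (#positive) - (#negative) = 7 - 3 = 4.
State-sum expansion of <K>. There are 2^10 = 1024 states.
For each crossing: s=0 is the vertical smoothing, s=1 horizontal. Crossing k contributes A^(sign_k * (1 - 2*s_k)); loop factor d = -A^2 - A^-2.
Tabulate the states by total A-exponent and number of loops L (A-exp: L × count):
  A^10: L=4 ×1
  A^8: L=3 ×7, L=5 ×3
  A^6: L=2 ×19, L=4 ×23, L=6 ×3
  A^4: L=1 ×20, L=3 ×75, L=5 ×24, L=7 ×1
  A^2: L=2 ×114, L=4 ×86, L=6 ×10
  A^0: L=1 ×51, L=3 ×155, L=5 ×45, L=7 ×1
  A^-2: L=2 ×102, L=4 ×98, L=6 ×10
  A^-4: L=3 ×89, L=5 ×30, L=7 ×1
  A^-6: L=4 ×41, L=6 ×4
  A^-8: L=5 ×10
  A^-10: L=6 ×1
Each group contributes A^e * Σ count * d^(L-1):
Powers of d = -A^2 - A^-2: d^2 = A^4 + 2 + A^-4; d^3 = -A^6 - 3*A^2 - 3*A^-2 - A^-6; d^4 = A^8 + 4*A^4 + 6 + 4*A^-4 + A^-8; d^5 = -A^10 - 5*A^6 - 10*A^2 - 10*A^-2 - 5*A^-6 - A^-10; d^6 = A^12 + 6*A^8 + 15*A^4 + 20 + 15*A^-4 + 6*A^-8 + A^-12.
  A^10 * (d^3) = -A^16 - 3*A^12 - 3*A^8 - A^4
  A^8 * (7*d^2 + 3*d^4) = 3*A^16 + 19*A^12 + 32*A^8 + 19*A^4 + 3
  A^6 * (19*d + 23*d^3 + 3*d^5) = -3*A^16 - 38*A^12 - 118*A^8 - 118*A^4 - 38 - 3*A^-4
  A^4 * (20 + 75*d^2 + 24*d^4 + d^6) = A^16 + 30*A^12 + 186*A^8 + 334*A^4 + 186 + 30*A^-4 + A^-8
  A^2 * (114*d + 86*d^3 + 10*d^5) = -10*A^12 - 136*A^8 - 472*A^4 - 472 - 136*A^-4 - 10*A^-8
  A^0 * (51 + 155*d^2 + 45*d^4 + d^6) = A^12 + 51*A^8 + 350*A^4 + 651 + 350*A^-4 + 51*A^-8 + A^-12
  A^-2 * (102*d + 98*d^3 + 10*d^5) = -10*A^8 - 148*A^4 - 496 - 496*A^-4 - 148*A^-8 - 10*A^-12
  A^-4 * (89*d^2 + 30*d^4 + d^6) = A^8 + 36*A^4 + 224 + 378*A^-4 + 224*A^-8 + 36*A^-12 + A^-16
  A^-6 * (41*d^3 + 4*d^5) = -4*A^4 - 61 - 163*A^-4 - 163*A^-8 - 61*A^-12 - 4*A^-16
  A^-8 * (10*d^4) = 10 + 40*A^-4 + 60*A^-8 + 40*A^-12 + 10*A^-16
  A^-10 * (d^5) = -1 - 5*A^-4 - 10*A^-8 - 10*A^-12 - 5*A^-16 - A^-20
Summing the groups: <K> = -A^12 + 3*A^8 - 4*A^4 + 6 - 5*A^-4 + 5*A^-8 - 4*A^-12 + 2*A^-16 - A^-20
Normalise by the writhe: (-A^3)^(-w) = (-A^3)^(-4) = A^-12, so f(A) = A^-12 * <K> = -1 + 3*A^-4 - 4*A^-8 + 6*A^-12 - 5*A^-16 + 5*A^-20 - 4*A^-24 + 2*A^-28 - A^-32.
Substitute A = t^(-1/4), i.e. A^e → t^(-e/4): V(t) = -t^8 + 2*t^7 - 4*t^6 + 5*t^5 - 5*t^4 + 6*t^3 - 4*t^2 + 3*t - 1

Answer: -t^8 + 2*t^7 - 4*t^6 + 5*t^5 - 5*t^4 + 6*t^3 - 4*t^2 + 3*t - 1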